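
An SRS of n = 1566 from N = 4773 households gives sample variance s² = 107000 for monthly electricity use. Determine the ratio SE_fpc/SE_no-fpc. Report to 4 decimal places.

0.8197

f = n/N = 1566/4773 = 0.32809554.
SE_no-fpc = √(s²/n) = 8.2660116; SE_fpc = √((1−f)s²/n) = 6.7756314.
Ratio = √(1−f) = 0.81969779.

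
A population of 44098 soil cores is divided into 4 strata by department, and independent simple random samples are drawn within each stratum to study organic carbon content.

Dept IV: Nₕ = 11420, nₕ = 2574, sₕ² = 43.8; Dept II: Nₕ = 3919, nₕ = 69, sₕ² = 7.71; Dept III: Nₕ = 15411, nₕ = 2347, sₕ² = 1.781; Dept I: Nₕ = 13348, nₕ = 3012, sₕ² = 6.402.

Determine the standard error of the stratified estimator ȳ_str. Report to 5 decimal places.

Var(ȳ_str) = Σₕ Wₕ²(1 − fₕ)sₕ²/nₕ with Wₕ = Nₕ/N, N = 44098.
Dept IV: Wₕ = 0.25896866; term = 0.25896866²·(1 − 0.22539405)·43.8/2574 = 8.8397671 × 10^-4.
Dept II: Wₕ = 0.08887024; term = 0.08887024²·(1 − 0.01760653)·7.71/69 = 8.6696885 × 10^-4.
Dept III: Wₕ = 0.34947163; term = 0.34947163²·(1 − 0.15229382)·1.781/2347 = 7.8563358 × 10^-5.
Dept I: Wₕ = 0.30268946; term = 0.30268946²·(1 − 0.22565178)·6.402/3012 = 1.5079662 × 10^-4.
Sum = 0.0019803055.
SE = √(0.0019803055) = 0.04450.

0.04450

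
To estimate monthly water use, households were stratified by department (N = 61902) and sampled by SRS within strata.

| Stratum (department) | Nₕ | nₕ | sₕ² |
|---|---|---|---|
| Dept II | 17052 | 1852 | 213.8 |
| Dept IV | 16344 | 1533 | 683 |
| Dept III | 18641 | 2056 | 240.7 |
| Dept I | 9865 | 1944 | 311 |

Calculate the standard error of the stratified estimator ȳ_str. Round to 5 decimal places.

0.22060

Var(ȳ_str) = Σₕ Wₕ²(1 − fₕ)sₕ²/nₕ with Wₕ = Nₕ/N, N = 61902.
Dept II: Wₕ = 0.27546767; term = 0.27546767²·(1 − 0.10860896)·213.8/1852 = 0.0078086556.
Dept IV: Wₕ = 0.26403024; term = 0.26403024²·(1 − 0.09379589)·683/1533 = 0.028145691.
Dept III: Wₕ = 0.30113728; term = 0.30113728²·(1 − 0.11029451)·240.7/2056 = 0.0094455728.
Dept I: Wₕ = 0.15936480; term = 0.15936480²·(1 − 0.19706031)·311/1944 = 0.0032623599.
Sum = 0.048662279.
SE = √(0.048662279) = 0.22060.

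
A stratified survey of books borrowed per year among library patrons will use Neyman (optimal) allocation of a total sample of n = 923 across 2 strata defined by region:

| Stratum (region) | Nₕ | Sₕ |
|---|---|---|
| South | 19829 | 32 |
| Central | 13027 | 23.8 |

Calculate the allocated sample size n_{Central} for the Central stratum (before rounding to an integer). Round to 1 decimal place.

303.0

Neyman allocation: nₕ = n·NₕSₕ / Σⱼ NⱼSⱼ.
Σ NⱼSⱼ = 19829·32 + 13027·23.8 = 944570.6.
n_{Central} = 923·13027·23.8 / 944570.6 = 303.0.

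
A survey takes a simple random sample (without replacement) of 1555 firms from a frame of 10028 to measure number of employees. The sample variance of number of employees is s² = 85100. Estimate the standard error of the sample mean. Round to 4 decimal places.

6.8000

Under SRS without replacement, Var(ȳ) = (1 − f)·s²/n with f = n/N = 1555/10028 = 0.15506582.
Var(ȳ) = (1 − 0.15506582)·85100/1555 = 0.84493418·54.726688 = 46.24045.
SE(ȳ) = √(46.24045) = 6.8000.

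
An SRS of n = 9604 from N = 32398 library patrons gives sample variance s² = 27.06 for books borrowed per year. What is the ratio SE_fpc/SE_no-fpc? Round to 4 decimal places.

f = n/N = 9604/32398 = 0.29643805.
SE_no-fpc = √(s²/n) = 0.053080844; SE_fpc = √((1−f)s²/n) = 0.044523469.
Ratio = √(1−f) = 0.83878600.

0.8388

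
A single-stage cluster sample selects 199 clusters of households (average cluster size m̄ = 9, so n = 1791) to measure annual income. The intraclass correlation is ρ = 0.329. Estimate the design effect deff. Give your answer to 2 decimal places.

3.63

deff = 1 + (9 − 1)·0.329 = 1 + 2.632 = 3.632.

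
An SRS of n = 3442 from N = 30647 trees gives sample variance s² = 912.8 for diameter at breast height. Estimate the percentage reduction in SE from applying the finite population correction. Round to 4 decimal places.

5.7828

f = n/N = 3442/30647 = 0.11231116.
SE_no-fpc = √(s²/n) = 0.51497054; SE_fpc = √((1−f)s²/n) = 0.48519103.
Ratio = √(1−f) = 0.94217241. Reduction = 100·(1 − 0.94217241) = 5.7828%.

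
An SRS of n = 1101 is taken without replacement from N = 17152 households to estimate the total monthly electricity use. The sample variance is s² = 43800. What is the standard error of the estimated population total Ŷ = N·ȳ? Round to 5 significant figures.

Var(Ŷ) = N²·Var(ȳ) = N²·(1 − n/N)·s²/n.
f = 1101/17152 = 0.06419076; Var(ȳ) = 0.93580924·43800/1101 = 37.228378.
Var(Ŷ) = 17152² · 37.228378 = 1.0952258 × 10^10.
SE(Ŷ) = √(1.0952258 × 10^10) = 104650.

104650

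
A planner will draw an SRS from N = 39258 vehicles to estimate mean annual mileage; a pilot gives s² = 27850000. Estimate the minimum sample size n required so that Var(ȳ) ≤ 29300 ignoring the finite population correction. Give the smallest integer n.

951

Without fpc, n₀ = s²/D = 27850000/29300 = 950.5119.
Rounding up, n = 951.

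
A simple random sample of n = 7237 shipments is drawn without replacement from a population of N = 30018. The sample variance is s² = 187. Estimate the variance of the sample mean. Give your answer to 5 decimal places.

0.01961

Under SRS without replacement, Var(ȳ) = (1 − f)·s²/n with f = n/N = 7237/30018 = 0.24108868.
Var(ȳ) = (1 − 0.24108868)·187/7237 = 0.75891132·0.025839436 = 0.019609841.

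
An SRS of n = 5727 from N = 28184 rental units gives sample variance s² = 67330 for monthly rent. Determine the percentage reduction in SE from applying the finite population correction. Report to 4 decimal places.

f = n/N = 5727/28184 = 0.20320040.
SE_no-fpc = √(s²/n) = 3.4287886; SE_fpc = √((1−f)s²/n) = 3.0606613.
Ratio = √(1−f) = 0.89263632. Reduction = 100·(1 − 0.89263632) = 10.7364%.

10.7364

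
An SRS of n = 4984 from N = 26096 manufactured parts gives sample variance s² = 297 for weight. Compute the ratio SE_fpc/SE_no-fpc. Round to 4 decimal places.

0.8995

f = n/N = 4984/26096 = 0.19098712.
SE_no-fpc = √(s²/n) = 0.24411204; SE_fpc = √((1−f)s²/n) = 0.21956693.
Ratio = √(1−f) = 0.89945143.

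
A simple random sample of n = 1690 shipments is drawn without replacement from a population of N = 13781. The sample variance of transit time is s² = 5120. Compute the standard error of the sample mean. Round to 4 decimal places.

Under SRS without replacement, Var(ȳ) = (1 − f)·s²/n with f = n/N = 1690/13781 = 0.12263261.
Var(ȳ) = (1 − 0.12263261)·5120/1690 = 0.87736739·3.0295858 = 2.6580598.
SE(ȳ) = √(2.6580598) = 1.6304.

1.6304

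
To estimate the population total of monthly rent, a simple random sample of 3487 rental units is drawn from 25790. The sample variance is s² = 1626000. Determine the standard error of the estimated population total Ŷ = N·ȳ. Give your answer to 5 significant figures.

Var(Ŷ) = N²·Var(ȳ) = N²·(1 − n/N)·s²/n.
f = 3487/25790 = 0.13520744; Var(ȳ) = 0.86479256·1626000/3487 = 403.25572.
Var(Ŷ) = 25790² · 403.25572 = 2.682151 × 10^11.
SE(Ŷ) = √(2.682151 × 10^11) = 517890.

517890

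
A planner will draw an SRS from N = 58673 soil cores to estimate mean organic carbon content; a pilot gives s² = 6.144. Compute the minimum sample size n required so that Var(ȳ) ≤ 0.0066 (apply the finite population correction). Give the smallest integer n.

917

Without fpc, n₀ = s²/D = 6.144/0.0066 = 930.9091.
With fpc, (1 − n/N)·s²/n ≤ D requires n ≥ n₀/(1 + n₀/N) = 930.9091/(1 + 930.9091/58673) = 916.3699.
Rounding up, n = 917.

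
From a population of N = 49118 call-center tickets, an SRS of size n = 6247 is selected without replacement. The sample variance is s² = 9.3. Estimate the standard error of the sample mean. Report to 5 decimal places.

0.03605

Under SRS without replacement, Var(ȳ) = (1 − f)·s²/n with f = n/N = 6247/49118 = 0.12718352.
Var(ȳ) = (1 − 0.12718352)·9.3/6247 = 0.87281648·0.0014887146 = 0.0012993746.
SE(ȳ) = √(0.0012993746) = 0.03605.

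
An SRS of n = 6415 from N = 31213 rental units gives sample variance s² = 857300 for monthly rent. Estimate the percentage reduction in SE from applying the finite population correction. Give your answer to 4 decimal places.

f = n/N = 6415/31213 = 0.20552334.
SE_no-fpc = √(s²/n) = 11.560273; SE_fpc = √((1−f)s²/n) = 10.304067.
Ratio = √(1−f) = 0.89133420. Reduction = 100·(1 − 0.89133420) = 10.8666%.

10.8666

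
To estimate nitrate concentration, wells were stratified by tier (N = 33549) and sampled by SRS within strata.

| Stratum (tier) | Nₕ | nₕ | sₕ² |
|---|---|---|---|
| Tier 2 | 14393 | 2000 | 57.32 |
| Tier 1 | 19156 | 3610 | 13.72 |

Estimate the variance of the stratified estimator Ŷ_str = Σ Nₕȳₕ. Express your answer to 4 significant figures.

6.244 × 10^6

Var(Ŷ_str) = Σₕ Nₕ²(1 − fₕ)sₕ²/nₕ.
Tier 2: 14393²·(1 − 2000/14393)·57.32/2000 = 5.1121544 × 10^6.
Tier 1: 19156²·(1 − 3610/19156)·13.72/3610 = 1.1318019 × 10^6.
Sum = 6.2439563 × 10^6.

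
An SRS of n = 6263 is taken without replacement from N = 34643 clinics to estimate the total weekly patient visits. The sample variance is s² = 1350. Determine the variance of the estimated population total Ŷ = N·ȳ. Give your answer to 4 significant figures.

2.119 × 10^8

Var(Ŷ) = N²·Var(ȳ) = N²·(1 − n/N)·s²/n.
f = 6263/34643 = 0.18078688; Var(ȳ) = 0.81921312·1350/6263 = 0.17658274.
Var(Ŷ) = 34643² · 0.17658274 = 2.1192356 × 10^8.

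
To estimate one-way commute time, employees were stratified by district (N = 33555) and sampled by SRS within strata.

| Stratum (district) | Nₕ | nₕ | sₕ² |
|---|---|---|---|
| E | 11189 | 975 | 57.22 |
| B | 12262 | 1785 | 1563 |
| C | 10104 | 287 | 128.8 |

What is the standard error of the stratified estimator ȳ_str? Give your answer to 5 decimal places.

Var(ȳ_str) = Σₕ Wₕ²(1 − fₕ)sₕ²/nₕ with Wₕ = Nₕ/N, N = 33555.
E: Wₕ = 0.33345254; term = 0.33345254²·(1 − 0.08713915)·57.22/975 = 0.0059568392.
B: Wₕ = 0.36542989; term = 0.36542989²·(1 − 0.14557168)·1563/1785 = 0.09990898.
C: Wₕ = 0.30111757; term = 0.30111757²·(1 − 0.02840459)·128.8/287 = 0.039535898.
Sum = 0.14540172.
SE = √(0.14540172) = 0.38132.

0.38132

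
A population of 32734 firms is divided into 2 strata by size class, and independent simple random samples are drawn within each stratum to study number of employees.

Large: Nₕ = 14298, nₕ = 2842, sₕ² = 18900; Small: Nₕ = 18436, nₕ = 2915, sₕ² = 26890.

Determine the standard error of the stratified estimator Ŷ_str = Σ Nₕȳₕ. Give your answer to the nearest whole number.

61065

Var(Ŷ_str) = Σₕ Nₕ²(1 − fₕ)sₕ²/nₕ.
Large: 14298²·(1 − 2842/14298)·18900/2842 = 1.0892963 × 10^9.
Small: 18436²·(1 − 2915/18436)·26890/2915 = 2.6396032 × 10^9.
Sum = 3.7288995 × 10^9.
SE = √(3.7288995 × 10^9) = 61065.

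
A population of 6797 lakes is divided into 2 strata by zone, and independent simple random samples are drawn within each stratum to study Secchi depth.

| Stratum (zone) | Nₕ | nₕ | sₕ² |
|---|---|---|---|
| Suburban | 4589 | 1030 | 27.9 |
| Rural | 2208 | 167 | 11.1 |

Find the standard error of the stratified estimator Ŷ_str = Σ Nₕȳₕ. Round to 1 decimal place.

861.4

Var(Ŷ_str) = Σₕ Nₕ²(1 − fₕ)sₕ²/nₕ.
Suburban: 4589²·(1 − 1030/4589)·27.9/1030 = 442397.87.
Rural: 2208²·(1 − 167/2208)·11.1/167 = 299535.69.
Sum = 741933.56.
SE = √(741933.56) = 861.4.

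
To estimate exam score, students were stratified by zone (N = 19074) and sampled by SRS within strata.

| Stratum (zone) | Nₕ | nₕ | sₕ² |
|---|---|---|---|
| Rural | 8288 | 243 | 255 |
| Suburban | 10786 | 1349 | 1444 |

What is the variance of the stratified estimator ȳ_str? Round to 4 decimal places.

Var(ȳ_str) = Σₕ Wₕ²(1 − fₕ)sₕ²/nₕ with Wₕ = Nₕ/N, N = 19074.
Rural: Wₕ = 0.43451819; term = 0.43451819²·(1 − 0.02931950)·255/243 = 0.19232075.
Suburban: Wₕ = 0.56548181; term = 0.56548181²·(1 − 0.12506953)·1444/1349 = 0.29947878.
Sum = 0.49179953.

0.4918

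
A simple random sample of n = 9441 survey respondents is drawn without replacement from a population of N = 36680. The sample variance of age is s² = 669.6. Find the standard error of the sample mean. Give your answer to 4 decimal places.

0.2295

Under SRS without replacement, Var(ȳ) = (1 − f)·s²/n with f = n/N = 9441/36680 = 0.25738822.
Var(ȳ) = (1 − 0.25738822)·669.6/9441 = 0.74261178·0.07092469 = 0.05266951.
SE(ȳ) = √(0.05266951) = 0.2295.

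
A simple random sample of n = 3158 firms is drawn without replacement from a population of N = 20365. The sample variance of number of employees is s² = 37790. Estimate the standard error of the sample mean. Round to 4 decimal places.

Under SRS without replacement, Var(ȳ) = (1 − f)·s²/n with f = n/N = 3158/20365 = 0.15506997.
Var(ȳ) = (1 − 0.15506997)·37790/3158 = 0.84493003·11.966434 = 10.1108.
SE(ȳ) = √(10.1108) = 3.1797.

3.1797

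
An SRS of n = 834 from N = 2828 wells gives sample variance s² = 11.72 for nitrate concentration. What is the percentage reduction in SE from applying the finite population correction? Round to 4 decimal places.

f = n/N = 834/2828 = 0.29490806.
SE_no-fpc = √(s²/n) = 0.11854433; SE_fpc = √((1−f)s²/n) = 0.099541379.
Ratio = √(1−f) = 0.83969753. Reduction = 100·(1 − 0.83969753) = 16.0302%.

16.0302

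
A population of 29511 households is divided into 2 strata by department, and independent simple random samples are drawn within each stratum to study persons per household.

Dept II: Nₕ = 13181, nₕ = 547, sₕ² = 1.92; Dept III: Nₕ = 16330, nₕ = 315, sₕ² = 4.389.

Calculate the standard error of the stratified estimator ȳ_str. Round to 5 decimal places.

0.06968

Var(ȳ_str) = Σₕ Wₕ²(1 − fₕ)sₕ²/nₕ with Wₕ = Nₕ/N, N = 29511.
Dept II: Wₕ = 0.44664701; term = 0.44664701²·(1 − 0.04149913)·1.92/547 = 6.7117424 × 10^-4.
Dept III: Wₕ = 0.55335299; term = 0.55335299²·(1 − 0.01928965)·4.389/315 = 0.0041840831.
Sum = 0.0048552573.
SE = √(0.0048552573) = 0.06968.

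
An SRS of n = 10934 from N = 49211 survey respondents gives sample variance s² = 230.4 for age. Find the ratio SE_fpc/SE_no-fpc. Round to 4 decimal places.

f = n/N = 10934/49211 = 0.22218610.
SE_no-fpc = √(s²/n) = 0.14516159; SE_fpc = √((1−f)s²/n) = 0.12802346.
Ratio = √(1−f) = 0.88193758.

0.8819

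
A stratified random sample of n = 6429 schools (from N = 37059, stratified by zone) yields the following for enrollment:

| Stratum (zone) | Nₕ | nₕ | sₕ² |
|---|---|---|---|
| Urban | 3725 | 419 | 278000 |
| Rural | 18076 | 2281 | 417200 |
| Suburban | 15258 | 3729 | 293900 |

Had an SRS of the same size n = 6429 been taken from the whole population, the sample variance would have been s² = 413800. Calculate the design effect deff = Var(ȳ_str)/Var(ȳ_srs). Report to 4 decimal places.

Var(ȳ_str) = Σ Wₕ²(1−fₕ)sₕ²/nₕ with Wₕ = Nₕ/37059:
  Urban: (3725/37059)²·(1−419/3725)·278000/419 = 5.9493909
  Rural: (18076/37059)²·(1−2281/18076)·417200/2281 = 38.023631
  Suburban: (15258/37059)²·(1−3729/15258)·293900/3729 = 10.095064
  → Var(ȳ_str) = 54.068086.
Var(ȳ_srs) = (1 − 6429/37059)·413800/6429 = 53.198619.
deff = 54.068086 / 53.198619 = 1.0163.

1.0163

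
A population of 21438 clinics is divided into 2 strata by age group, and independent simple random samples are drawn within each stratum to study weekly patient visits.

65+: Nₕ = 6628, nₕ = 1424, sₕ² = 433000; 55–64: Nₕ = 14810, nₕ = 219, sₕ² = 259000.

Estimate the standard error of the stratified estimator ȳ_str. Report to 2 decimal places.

24.06

Var(ȳ_str) = Σₕ Wₕ²(1 − fₕ)sₕ²/nₕ with Wₕ = Nₕ/N, N = 21438.
65+: Wₕ = 0.30917063; term = 0.30917063²·(1 − 0.21484611)·433000/1424 = 22.82071.
55–64: Wₕ = 0.69082937; term = 0.69082937²·(1 − 0.01478731)·259000/219 = 556.06714.
Sum = 578.88785.
SE = √(578.88785) = 24.06.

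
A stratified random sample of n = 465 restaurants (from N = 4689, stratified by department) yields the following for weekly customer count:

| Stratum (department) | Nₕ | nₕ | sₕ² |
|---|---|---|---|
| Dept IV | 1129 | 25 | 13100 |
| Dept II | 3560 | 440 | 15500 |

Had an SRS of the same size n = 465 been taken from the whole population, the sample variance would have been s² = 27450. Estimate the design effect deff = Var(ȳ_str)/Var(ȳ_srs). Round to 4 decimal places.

0.8932

Var(ȳ_str) = Σ Wₕ²(1−fₕ)sₕ²/nₕ with Wₕ = Nₕ/4689:
  Dept IV: (1129/4689)²·(1−25/1129)·13100/25 = 29.705293
  Dept II: (3560/4689)²·(1−440/3560)·15500/440 = 17.796031
  → Var(ȳ_str) = 47.501324.
Var(ȳ_srs) = (1 − 465/4689)·27450/465 = 53.178131.
deff = 47.501324 / 53.178131 = 0.8932.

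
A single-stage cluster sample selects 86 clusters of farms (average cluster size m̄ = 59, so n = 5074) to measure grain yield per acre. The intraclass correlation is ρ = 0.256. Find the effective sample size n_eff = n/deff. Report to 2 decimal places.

320.17

deff = 1 + (59 − 1)·0.256 = 1 + 14.848 = 15.848.
n_eff = 5074 / 15.848 = 320.17.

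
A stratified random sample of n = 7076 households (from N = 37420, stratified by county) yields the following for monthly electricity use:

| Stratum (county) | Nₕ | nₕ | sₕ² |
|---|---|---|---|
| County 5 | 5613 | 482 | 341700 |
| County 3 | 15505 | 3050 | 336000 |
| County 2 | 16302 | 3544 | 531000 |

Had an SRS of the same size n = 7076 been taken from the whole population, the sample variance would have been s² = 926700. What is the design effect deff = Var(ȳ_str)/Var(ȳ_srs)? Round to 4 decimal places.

0.4899

Var(ȳ_str) = Σ Wₕ²(1−fₕ)sₕ²/nₕ with Wₕ = Nₕ/37420:
  County 5: (5613/37420)²·(1−482/5613)·341700/482 = 14.581004
  County 3: (15505/37420)²·(1−3050/15505)·336000/3050 = 15.193134
  County 2: (16302/37420)²·(1−3544/16302)·531000/3544 = 22.254443
  → Var(ȳ_str) = 52.028581.
Var(ȳ_srs) = (1 − 7076/37420)·926700/7076 = 106.19899.
deff = 52.028581 / 106.19899 = 0.4899.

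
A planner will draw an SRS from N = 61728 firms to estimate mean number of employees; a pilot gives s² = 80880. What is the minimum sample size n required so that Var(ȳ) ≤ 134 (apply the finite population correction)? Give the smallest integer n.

Without fpc, n₀ = s²/D = 80880/134 = 603.5821.
With fpc, (1 − n/N)·s²/n ≤ D requires n ≥ n₀/(1 + n₀/N) = 603.5821/(1 + 603.5821/61728) = 597.7374.
Rounding up, n = 598.

598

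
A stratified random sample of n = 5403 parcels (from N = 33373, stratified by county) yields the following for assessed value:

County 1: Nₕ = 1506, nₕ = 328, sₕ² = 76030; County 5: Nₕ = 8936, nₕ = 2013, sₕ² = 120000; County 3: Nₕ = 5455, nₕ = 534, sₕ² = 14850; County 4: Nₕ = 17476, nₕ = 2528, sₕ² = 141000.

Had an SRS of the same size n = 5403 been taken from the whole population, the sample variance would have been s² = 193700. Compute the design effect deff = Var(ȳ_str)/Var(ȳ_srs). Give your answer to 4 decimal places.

Var(ȳ_str) = Σ Wₕ²(1−fₕ)sₕ²/nₕ with Wₕ = Nₕ/33373:
  County 1: (1506/33373)²·(1−328/1506)·76030/328 = 0.36922484
  County 5: (8936/33373)²·(1−2013/8936)·120000/2013 = 3.3111928
  County 3: (5455/33373)²·(1−534/5455)·14850/534 = 0.67025926
  County 4: (17476/33373)²·(1−2528/17476)·141000/2528 = 13.082076
  → Var(ȳ_str) = 17.432753.
Var(ȳ_srs) = (1 − 5403/33373)·193700/5403 = 30.04636.
deff = 17.432753 / 30.04636 = 0.5802.

0.5802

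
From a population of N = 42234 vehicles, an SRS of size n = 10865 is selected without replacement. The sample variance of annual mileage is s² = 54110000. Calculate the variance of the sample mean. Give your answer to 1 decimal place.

Under SRS without replacement, Var(ȳ) = (1 − f)·s²/n with f = n/N = 10865/42234 = 0.25725719.
Var(ȳ) = (1 − 0.25725719)·54110000/10865 = 0.74274281·4980.2117 = 3699.0164.

3699.0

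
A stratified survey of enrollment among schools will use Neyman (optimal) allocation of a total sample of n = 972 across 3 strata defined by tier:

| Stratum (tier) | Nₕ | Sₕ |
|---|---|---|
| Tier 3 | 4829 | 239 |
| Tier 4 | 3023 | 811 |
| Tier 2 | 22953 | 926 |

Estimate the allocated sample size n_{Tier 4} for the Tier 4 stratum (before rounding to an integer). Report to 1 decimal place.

95.9

Neyman allocation: nₕ = n·NₕSₕ / Σⱼ NⱼSⱼ.
Σ NⱼSⱼ = 4829·239 + 3023·811 + 22953·926 = 2.4860262 × 10^7.
n_{Tier 4} = 972·3023·811 / (2.4860262 × 10^7) = 95.9.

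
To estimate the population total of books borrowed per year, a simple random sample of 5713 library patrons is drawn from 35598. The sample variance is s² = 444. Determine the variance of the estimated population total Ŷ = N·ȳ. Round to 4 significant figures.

Var(Ŷ) = N²·Var(ȳ) = N²·(1 − n/N)·s²/n.
f = 5713/35598 = 0.16048654; Var(ȳ) = 0.83951346·444/5713 = 0.065244876.
Var(Ŷ) = 35598² · 0.065244876 = 8.2679455 × 10^7.

8.268 × 10^7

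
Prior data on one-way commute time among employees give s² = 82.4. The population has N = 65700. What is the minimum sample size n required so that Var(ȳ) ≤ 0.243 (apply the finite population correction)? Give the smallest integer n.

338

Without fpc, n₀ = s²/D = 82.4/0.243 = 339.0947.
With fpc, (1 − n/N)·s²/n ≤ D requires n ≥ n₀/(1 + n₀/N) = 339.0947/(1 + 339.0947/65700) = 337.3535.
Rounding up, n = 338.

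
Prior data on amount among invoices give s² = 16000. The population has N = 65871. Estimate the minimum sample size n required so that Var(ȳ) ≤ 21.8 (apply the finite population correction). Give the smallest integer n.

Without fpc, n₀ = s²/D = 16000/21.8 = 733.9450.
With fpc, (1 − n/N)·s²/n ≤ D requires n ≥ n₀/(1 + n₀/N) = 733.9450/(1 + 733.9450/65871) = 725.8574.
Rounding up, n = 726.

726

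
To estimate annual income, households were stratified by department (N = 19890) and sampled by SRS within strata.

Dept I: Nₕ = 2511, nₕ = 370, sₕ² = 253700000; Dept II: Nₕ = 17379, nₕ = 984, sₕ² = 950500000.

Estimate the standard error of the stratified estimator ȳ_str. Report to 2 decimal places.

839.65

Var(ȳ_str) = Σₕ Wₕ²(1 − fₕ)sₕ²/nₕ with Wₕ = Nₕ/N, N = 19890.
Dept I: Wₕ = 0.12624434; term = 0.12624434²·(1 − 0.14735165)·253700000/370 = 9317.7822.
Dept II: Wₕ = 0.87375566; term = 0.87375566²·(1 − 0.05662006)·950500000/984 = 695702.65.
Sum = 705020.43.
SE = √(705020.43) = 839.65.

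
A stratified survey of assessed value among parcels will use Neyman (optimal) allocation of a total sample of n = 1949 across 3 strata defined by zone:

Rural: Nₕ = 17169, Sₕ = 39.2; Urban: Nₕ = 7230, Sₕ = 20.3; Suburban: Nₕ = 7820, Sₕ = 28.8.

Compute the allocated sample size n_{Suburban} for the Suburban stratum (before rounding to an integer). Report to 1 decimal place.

Neyman allocation: nₕ = n·NₕSₕ / Σⱼ NⱼSⱼ.
Σ NⱼSⱼ = 17169·39.2 + 7230·20.3 + 7820·28.8 = 1.0450098 × 10^6.
n_{Suburban} = 1949·7820·28.8 / (1.0450098 × 10^6) = 420.0.

420.0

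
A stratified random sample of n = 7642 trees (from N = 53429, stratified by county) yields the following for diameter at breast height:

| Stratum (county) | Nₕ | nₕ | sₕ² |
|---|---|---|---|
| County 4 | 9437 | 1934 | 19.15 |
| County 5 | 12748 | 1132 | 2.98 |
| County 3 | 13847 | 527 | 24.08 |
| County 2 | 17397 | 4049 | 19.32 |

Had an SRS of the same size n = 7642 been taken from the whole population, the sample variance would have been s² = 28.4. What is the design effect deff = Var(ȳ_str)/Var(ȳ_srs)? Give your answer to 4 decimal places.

1.1689

Var(ȳ_str) = Σ Wₕ²(1−fₕ)sₕ²/nₕ with Wₕ = Nₕ/53429:
  County 4: (9437/53429)²·(1−1934/9437)·19.15/1934 = 2.455993 × 10^-4
  County 5: (12748/53429)²·(1−1132/12748)·2.98/1132 = 1.3655714 × 10^-4
  County 3: (13847/53429)²·(1−527/13847)·24.08/527 = 0.0029522402
  County 2: (17397/53429)²·(1−4049/17397)·19.32/4049 = 3.8814663 × 10^-4
  → Var(ȳ_str) = 0.0037225433.
Var(ȳ_srs) = (1 − 7642/53429)·28.4/7642 = 0.0031847581.
deff = 0.0037225433 / 0.0031847581 = 1.1689.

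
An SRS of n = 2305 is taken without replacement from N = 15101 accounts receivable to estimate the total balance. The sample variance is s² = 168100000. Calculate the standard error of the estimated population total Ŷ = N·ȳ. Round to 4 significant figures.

3.754 × 10^6

Var(Ŷ) = N²·Var(ȳ) = N²·(1 − n/N)·s²/n.
f = 2305/15101 = 0.15263890; Var(ȳ) = 0.84736110·168100000/2305 = 61796.703.
Var(Ŷ) = 15101² · 61796.703 = 1.4092133 × 10^13.
SE(Ŷ) = √(1.4092133 × 10^13) = 3.754 × 10^6.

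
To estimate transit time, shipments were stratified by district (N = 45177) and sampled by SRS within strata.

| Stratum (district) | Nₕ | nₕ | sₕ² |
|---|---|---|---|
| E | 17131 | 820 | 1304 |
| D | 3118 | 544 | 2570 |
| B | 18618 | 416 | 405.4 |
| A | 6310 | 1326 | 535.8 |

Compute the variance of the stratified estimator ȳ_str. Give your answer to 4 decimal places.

Var(ȳ_str) = Σₕ Wₕ²(1 − fₕ)sₕ²/nₕ with Wₕ = Nₕ/N, N = 45177.
E: Wₕ = 0.37919738; term = 0.37919738²·(1 − 0.04786644)·1304/820 = 0.21771696.
D: Wₕ = 0.06901742; term = 0.06901742²·(1 − 0.17447081)·2570/544 = 0.018577364.
B: Wₕ = 0.41211236; term = 0.41211236²·(1 − 0.02234397)·405.4/416 = 0.1618109.
A: Wₕ = 0.13967284; term = 0.13967284²·(1 − 0.21014263)·535.8/1326 = 0.0062263252.
Sum = 0.40433155.

0.4043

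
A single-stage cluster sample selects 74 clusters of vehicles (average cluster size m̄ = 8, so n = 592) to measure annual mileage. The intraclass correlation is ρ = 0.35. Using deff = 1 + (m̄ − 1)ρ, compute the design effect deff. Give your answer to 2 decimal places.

deff = 1 + (8 − 1)·0.35 = 1 + 2.45 = 3.45.

3.45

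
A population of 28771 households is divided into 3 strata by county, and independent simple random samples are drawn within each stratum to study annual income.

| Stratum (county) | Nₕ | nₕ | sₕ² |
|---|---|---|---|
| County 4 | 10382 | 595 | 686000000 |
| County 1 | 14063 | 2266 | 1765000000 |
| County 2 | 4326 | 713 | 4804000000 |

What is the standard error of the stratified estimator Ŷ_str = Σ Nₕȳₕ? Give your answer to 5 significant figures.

Var(Ŷ_str) = Σₕ Nₕ²(1 − fₕ)sₕ²/nₕ.
County 4: 10382²·(1 − 595/10382)·686000000/595 = 1.1714878 × 10^14.
County 1: 14063²·(1 − 2266/14063)·1765000000/2266 = 1.2922138 × 10^14.
County 2: 4326²·(1 − 713/4326)·4804000000/713 = 1.053096 × 10^14.
Sum = 3.5167976 × 10^14.
SE = √(3.5167976 × 10^14) = 1.8753 × 10^7.

1.8753 × 10^7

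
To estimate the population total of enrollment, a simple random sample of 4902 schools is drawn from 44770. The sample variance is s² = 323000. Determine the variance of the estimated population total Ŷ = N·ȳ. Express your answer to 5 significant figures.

1.1761 × 10^11

Var(Ŷ) = N²·Var(ȳ) = N²·(1 − n/N)·s²/n.
f = 4902/44770 = 0.10949296; Var(ȳ) = 0.89050704·323000/4902 = 58.67682.
Var(Ŷ) = 44770² · 58.67682 = 1.1760905 × 10^11.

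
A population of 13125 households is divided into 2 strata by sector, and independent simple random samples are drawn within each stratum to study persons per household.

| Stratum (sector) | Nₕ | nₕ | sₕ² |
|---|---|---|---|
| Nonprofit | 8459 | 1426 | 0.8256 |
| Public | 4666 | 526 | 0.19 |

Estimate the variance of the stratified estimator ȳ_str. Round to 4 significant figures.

Var(ȳ_str) = Σₕ Wₕ²(1 − fₕ)sₕ²/nₕ with Wₕ = Nₕ/N, N = 13125.
Nonprofit: Wₕ = 0.64449524; term = 0.64449524²·(1 − 0.16857785)·0.8256/1426 = 1.9994529 × 10^-4.
Public: Wₕ = 0.35550476; term = 0.35550476²·(1 − 0.11273039)·0.19/526 = 4.0505529 × 10^-5.
Sum = 2.4045082 × 10^-4.

2.405 × 10^-4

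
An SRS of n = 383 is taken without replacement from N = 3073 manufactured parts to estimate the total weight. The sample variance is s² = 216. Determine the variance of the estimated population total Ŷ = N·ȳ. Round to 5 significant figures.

Var(Ŷ) = N²·Var(ȳ) = N²·(1 − n/N)·s²/n.
f = 383/3073 = 0.12463391; Var(ȳ) = 0.87536609·216/383 = 0.49367905.
Var(Ŷ) = 3073² · 0.49367905 = 4.6619737 × 10^6.

4.6620 × 10^6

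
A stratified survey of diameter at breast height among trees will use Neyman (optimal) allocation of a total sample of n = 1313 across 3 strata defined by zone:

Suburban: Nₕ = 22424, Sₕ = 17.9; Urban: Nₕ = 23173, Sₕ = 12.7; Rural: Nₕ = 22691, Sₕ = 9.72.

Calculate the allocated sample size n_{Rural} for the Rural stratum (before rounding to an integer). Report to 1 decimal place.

Neyman allocation: nₕ = n·NₕSₕ / Σⱼ NⱼSⱼ.
Σ NⱼSⱼ = 22424·17.9 + 23173·12.7 + 22691·9.72 = 916243.22.
n_{Rural} = 1313·22691·9.72 / 916243.22 = 316.1.

316.1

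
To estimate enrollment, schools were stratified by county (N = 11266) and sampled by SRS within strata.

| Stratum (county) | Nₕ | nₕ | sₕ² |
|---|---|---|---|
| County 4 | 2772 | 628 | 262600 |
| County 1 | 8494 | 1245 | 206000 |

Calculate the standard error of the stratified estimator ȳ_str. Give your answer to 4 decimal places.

9.9925

Var(ȳ_str) = Σₕ Wₕ²(1 − fₕ)sₕ²/nₕ with Wₕ = Nₕ/N, N = 11266.
County 4: Wₕ = 0.24605006; term = 0.24605006²·(1 − 0.22655123)·262600/628 = 19.580041.
County 1: Wₕ = 0.75394994; term = 0.75394994²·(1 − 0.14657405)·206000/1245 = 80.269162.
Sum = 99.849203.
SE = √(99.849203) = 9.9925.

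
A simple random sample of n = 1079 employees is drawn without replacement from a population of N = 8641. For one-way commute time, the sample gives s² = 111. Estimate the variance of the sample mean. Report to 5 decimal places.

0.09003

Under SRS without replacement, Var(ȳ) = (1 − f)·s²/n with f = n/N = 1079/8641 = 0.12486981.
Var(ȳ) = (1 − 0.12486981)·111/1079 = 0.87513019·0.10287303 = 0.090027295.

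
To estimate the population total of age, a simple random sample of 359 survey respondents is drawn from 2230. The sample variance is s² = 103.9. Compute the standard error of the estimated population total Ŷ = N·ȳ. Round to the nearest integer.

1099

Var(Ŷ) = N²·Var(ȳ) = N²·(1 − n/N)·s²/n.
f = 359/2230 = 0.16098655; Var(ȳ) = 0.83901345·103.9/359 = 0.24282311.
Var(Ŷ) = 2230² · 0.24282311 = 1.207535 × 10^6.
SE(Ŷ) = √(1.207535 × 10^6) = 1099.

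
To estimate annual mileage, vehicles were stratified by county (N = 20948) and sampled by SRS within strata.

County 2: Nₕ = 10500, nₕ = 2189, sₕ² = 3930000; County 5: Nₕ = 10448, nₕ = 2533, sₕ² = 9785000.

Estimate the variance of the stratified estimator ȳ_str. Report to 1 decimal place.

Var(ȳ_str) = Σₕ Wₕ²(1 − fₕ)sₕ²/nₕ with Wₕ = Nₕ/N, N = 20948.
County 2: Wₕ = 0.50124117; term = 0.50124117²·(1 − 0.20847619)·3930000/2189 = 357.02961.
County 5: Wₕ = 0.49875883; term = 0.49875883²·(1 − 0.24243874)·9785000/2533 = 727.98862.
Sum = 1085.0182.

1085.0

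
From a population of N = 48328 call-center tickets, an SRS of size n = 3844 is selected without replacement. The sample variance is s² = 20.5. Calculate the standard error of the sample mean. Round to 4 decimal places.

Under SRS without replacement, Var(ȳ) = (1 − f)·s²/n with f = n/N = 3844/48328 = 0.07953981.
Var(ȳ) = (1 − 0.07953981)·20.5/3844 = 0.92046019·0.0053329865 = 0.0049088017.
SE(ȳ) = √(0.0049088017) = 0.0701.

0.0701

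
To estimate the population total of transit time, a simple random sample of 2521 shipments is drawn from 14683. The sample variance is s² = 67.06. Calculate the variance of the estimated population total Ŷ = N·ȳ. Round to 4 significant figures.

4.750 × 10^6

Var(Ŷ) = N²·Var(ȳ) = N²·(1 − n/N)·s²/n.
f = 2521/14683 = 0.17169516; Var(ȳ) = 0.82830484·67.06/2521 = 0.022033369.
Var(Ŷ) = 14683² · 0.022033369 = 4.7501848 × 10^6.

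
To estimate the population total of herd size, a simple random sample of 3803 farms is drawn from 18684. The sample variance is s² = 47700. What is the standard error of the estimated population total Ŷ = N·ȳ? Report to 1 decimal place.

59053.7

Var(Ŷ) = N²·Var(ȳ) = N²·(1 − n/N)·s²/n.
f = 3803/18684 = 0.20354314; Var(ȳ) = 0.79645686·47700/3803 = 9.9897429.
Var(Ŷ) = 18684² · 9.9897429 = 3.4873379 × 10^9.
SE(Ŷ) = √(3.4873379 × 10^9) = 59053.7.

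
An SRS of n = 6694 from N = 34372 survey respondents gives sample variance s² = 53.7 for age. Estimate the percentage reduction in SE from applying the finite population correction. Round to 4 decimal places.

f = n/N = 6694/34372 = 0.19475154.
SE_no-fpc = √(s²/n) = 0.089566229; SE_fpc = √((1−f)s²/n) = 0.080372826.
Ratio = √(1−f) = 0.89735637. Reduction = 100·(1 − 0.89735637) = 10.2644%.

10.2644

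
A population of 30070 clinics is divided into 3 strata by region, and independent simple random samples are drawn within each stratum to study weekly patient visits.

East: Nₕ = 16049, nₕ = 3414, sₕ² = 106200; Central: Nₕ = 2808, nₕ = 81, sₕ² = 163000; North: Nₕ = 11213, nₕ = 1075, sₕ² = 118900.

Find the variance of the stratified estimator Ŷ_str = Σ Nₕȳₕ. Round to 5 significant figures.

Var(Ŷ_str) = Σₕ Nₕ²(1 − fₕ)sₕ²/nₕ.
East: 16049²·(1 − 3414/16049)·106200/3414 = 6.3078916 × 10^9.
Central: 2808²·(1 − 81/2808)·163000/81 = 1.5409368 × 10^10.
North: 11213²·(1 − 1075/11213)·118900/1075 = 1.2573249 × 10^10.
Sum = 3.4290509 × 10^10.

3.4291 × 10^10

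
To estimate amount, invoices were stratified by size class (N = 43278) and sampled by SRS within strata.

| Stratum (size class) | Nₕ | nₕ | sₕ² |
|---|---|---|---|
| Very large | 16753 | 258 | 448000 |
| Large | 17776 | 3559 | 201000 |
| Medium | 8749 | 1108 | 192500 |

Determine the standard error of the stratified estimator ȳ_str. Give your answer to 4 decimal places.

16.4321

Var(ȳ_str) = Σₕ Wₕ²(1 − fₕ)sₕ²/nₕ with Wₕ = Nₕ/N, N = 43278.
Very large: Wₕ = 0.38710199; term = 0.38710199²·(1 − 0.01540023)·448000/258 = 256.19394.
Large: Wₕ = 0.41073987; term = 0.41073987²·(1 − 0.20021377)·201000/3559 = 7.6203639.
Medium: Wₕ = 0.20215814; term = 0.20215814²·(1 − 0.12664304)·192500/1108 = 6.2010499.
Sum = 270.01535.
SE = √(270.01535) = 16.4321.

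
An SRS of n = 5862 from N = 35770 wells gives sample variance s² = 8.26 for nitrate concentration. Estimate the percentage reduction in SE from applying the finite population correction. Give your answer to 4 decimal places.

f = n/N = 5862/35770 = 0.16388035.
SE_no-fpc = √(s²/n) = 0.037537653; SE_fpc = √((1−f)s²/n) = 0.034324272.
Ratio = √(1−f) = 0.91439579. Reduction = 100·(1 − 0.91439579) = 8.5604%.

8.5604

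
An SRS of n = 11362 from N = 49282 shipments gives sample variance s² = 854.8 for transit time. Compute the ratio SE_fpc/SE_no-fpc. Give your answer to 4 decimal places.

0.8772

f = n/N = 11362/49282 = 0.23055071.
SE_no-fpc = √(s²/n) = 0.27428677; SE_fpc = √((1−f)s²/n) = 0.24059958.
Ratio = √(1−f) = 0.87718259.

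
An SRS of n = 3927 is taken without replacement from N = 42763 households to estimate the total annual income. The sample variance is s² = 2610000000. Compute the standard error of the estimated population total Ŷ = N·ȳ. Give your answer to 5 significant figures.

3.3223 × 10^7

Var(Ŷ) = N²·Var(ȳ) = N²·(1 − n/N)·s²/n.
f = 3927/42763 = 0.09183172; Var(ȳ) = 0.90816828·2610000000/3927 = 603595.42.
Var(Ŷ) = 42763² · 603595.42 = 1.1037794 × 10^15.
SE(Ŷ) = √(1.1037794 × 10^15) = 3.3223 × 10^7.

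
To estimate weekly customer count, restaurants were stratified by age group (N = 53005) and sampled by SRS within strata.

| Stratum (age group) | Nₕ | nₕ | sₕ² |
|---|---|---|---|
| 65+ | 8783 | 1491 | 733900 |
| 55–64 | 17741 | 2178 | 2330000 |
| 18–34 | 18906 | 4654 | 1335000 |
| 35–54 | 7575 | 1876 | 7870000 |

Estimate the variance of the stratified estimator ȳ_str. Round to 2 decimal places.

Var(ȳ_str) = Σₕ Wₕ²(1 − fₕ)sₕ²/nₕ with Wₕ = Nₕ/N, N = 53005.
65+: Wₕ = 0.16570135; term = 0.16570135²·(1 − 0.16975976)·733900/1491 = 11.220575.
55–64: Wₕ = 0.33470427; term = 0.33470427²·(1 − 0.12276647)·2330000/2178 = 105.13221.
18–34: Wₕ = 0.35668333; term = 0.35668333²·(1 − 0.24616524)·1335000/4654 = 27.510386.
35–54: Wₕ = 0.14291105; term = 0.14291105²·(1 − 0.24765677)·7870000/1876 = 64.459883.
Sum = 208.32305.

208.32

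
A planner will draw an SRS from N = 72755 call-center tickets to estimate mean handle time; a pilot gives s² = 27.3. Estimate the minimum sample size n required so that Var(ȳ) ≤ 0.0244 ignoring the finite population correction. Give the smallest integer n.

1119

Without fpc, n₀ = s²/D = 27.3/0.0244 = 1118.8525.
Rounding up, n = 1119.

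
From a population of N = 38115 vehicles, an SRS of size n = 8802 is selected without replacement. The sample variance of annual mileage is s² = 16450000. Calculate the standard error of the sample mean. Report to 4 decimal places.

37.9118

Under SRS without replacement, Var(ȳ) = (1 − f)·s²/n with f = n/N = 8802/38115 = 0.23093270.
Var(ȳ) = (1 − 0.23093270)·16450000/8802 = 0.76906730·1868.8934 = 1437.3048.
SE(ȳ) = √(1437.3048) = 37.9118.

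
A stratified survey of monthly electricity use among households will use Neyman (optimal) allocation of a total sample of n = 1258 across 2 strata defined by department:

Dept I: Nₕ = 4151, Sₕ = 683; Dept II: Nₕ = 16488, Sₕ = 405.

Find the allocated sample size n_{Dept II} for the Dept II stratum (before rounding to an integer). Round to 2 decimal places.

883.07

Neyman allocation: nₕ = n·NₕSₕ / Σⱼ NⱼSⱼ.
Σ NⱼSⱼ = 4151·683 + 16488·405 = 9.512773 × 10^6.
n_{Dept II} = 1258·16488·405 / (9.512773 × 10^6) = 883.07.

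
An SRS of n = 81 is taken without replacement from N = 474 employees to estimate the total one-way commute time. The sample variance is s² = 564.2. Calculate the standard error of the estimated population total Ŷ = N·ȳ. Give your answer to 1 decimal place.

Var(Ŷ) = N²·Var(ȳ) = N²·(1 − n/N)·s²/n.
f = 81/474 = 0.17088608; Var(ȳ) = 0.82911392·564.2/81 = 5.7751367.
Var(Ŷ) = 474² · 5.7751367 = 1.2975346 × 10^6.
SE(Ŷ) = √(1.2975346 × 10^6) = 1139.1.

1139.1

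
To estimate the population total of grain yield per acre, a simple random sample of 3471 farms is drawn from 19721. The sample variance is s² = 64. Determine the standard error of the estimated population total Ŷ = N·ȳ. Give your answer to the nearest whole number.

2431

Var(Ŷ) = N²·Var(ȳ) = N²·(1 − n/N)·s²/n.
f = 3471/19721 = 0.17600527; Var(ȳ) = 0.82399473·64/3471 = 0.015193219.
Var(Ŷ) = 19721² · 0.015193219 = 5.9089139 × 10^6.
SE(Ŷ) = √(5.9089139 × 10^6) = 2431.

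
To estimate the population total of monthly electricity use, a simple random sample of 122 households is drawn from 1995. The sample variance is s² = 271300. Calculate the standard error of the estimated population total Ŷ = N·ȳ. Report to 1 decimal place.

91156.0

Var(Ŷ) = N²·Var(ȳ) = N²·(1 − n/N)·s²/n.
f = 122/1995 = 0.06115288; Var(ȳ) = 0.93884712·271300/122 = 2087.7805.
Var(Ŷ) = 1995² · 2087.7805 = 8.3094186 × 10^9.
SE(Ŷ) = √(8.3094186 × 10^9) = 91156.0.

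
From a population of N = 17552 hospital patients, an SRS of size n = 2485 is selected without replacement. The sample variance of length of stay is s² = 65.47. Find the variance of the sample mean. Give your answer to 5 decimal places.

0.02262

Under SRS without replacement, Var(ȳ) = (1 − f)·s²/n with f = n/N = 2485/17552 = 0.14157931.
Var(ȳ) = (1 − 0.14157931)·65.47/2485 = 0.85842069·0.026346076 = 0.022616017.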